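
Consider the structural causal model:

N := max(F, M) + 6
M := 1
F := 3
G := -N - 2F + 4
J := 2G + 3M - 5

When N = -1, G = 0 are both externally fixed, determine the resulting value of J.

-2

Setting N = -1, G = 0 by intervention discards those variables' equations.
J = 2G + 3M - 5  [with G=0, M=1]  = -2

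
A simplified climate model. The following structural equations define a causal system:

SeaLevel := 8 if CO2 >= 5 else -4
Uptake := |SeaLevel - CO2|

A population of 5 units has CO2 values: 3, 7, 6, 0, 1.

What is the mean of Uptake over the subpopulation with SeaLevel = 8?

Conditioning on SeaLevel=8 selects the 2 unit(s) with CO2 ∈ {7, 6}. Their Uptake values: 1, 2. Mean = 1.5.

1.5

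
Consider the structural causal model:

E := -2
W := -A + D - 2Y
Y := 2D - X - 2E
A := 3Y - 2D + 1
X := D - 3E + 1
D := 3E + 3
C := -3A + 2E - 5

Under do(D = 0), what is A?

-8

do(D=0) replaces the equation D := 3E + 3 with the constant D = 0.
X = D - 3E + 1  [with D=0, E=-2]  = 7
Y = 2D - X - 2E  [with D=0, X=7, E=-2]  = -3
A = 3Y - 2D + 1  [with Y=-3, D=0]  = -8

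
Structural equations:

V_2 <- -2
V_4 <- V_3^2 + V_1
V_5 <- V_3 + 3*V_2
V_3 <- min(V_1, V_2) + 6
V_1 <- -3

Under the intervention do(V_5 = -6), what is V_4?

The intervention breaks the incoming arrows to V_5: V_5 <- V_3 + 3*V_2 no longer applies, and V_5 = -6.
Since V_4 is not a descendant of the intervened variable, it is unaffected.
V_3 = min(V_1, V_2) + 6  [with V_1=-3, V_2=-2]  = 3
V_4 = V_3^2 + V_1  [with V_3=3, V_1=-3]  = 6

6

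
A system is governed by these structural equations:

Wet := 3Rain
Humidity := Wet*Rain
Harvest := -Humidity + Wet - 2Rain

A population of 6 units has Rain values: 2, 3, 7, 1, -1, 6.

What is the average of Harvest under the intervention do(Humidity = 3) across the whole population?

do(Humidity=3) breaks Humidity's dependence on Rain. With Humidity=3 fixed, Harvest across the units is -1, 0, 4, -2, -4, 3, mean 0.

0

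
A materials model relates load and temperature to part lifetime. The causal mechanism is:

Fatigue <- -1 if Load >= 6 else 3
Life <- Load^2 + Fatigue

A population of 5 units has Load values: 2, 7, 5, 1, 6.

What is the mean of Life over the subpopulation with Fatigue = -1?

E[Life|Fatigue=-1] averages over only the 2 units with Fatigue=-1 (Load = 7, 6): Life = 48, 35, mean 41.5.

41.5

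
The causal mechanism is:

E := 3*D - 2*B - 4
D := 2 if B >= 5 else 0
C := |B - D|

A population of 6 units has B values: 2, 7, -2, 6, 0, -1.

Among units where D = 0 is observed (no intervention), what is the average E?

E[E|D=0] averages over only the 4 units with D=0 (B = 2, -2, 0, -1): E = -8, 0, -4, -2, mean -3.5.

-3.5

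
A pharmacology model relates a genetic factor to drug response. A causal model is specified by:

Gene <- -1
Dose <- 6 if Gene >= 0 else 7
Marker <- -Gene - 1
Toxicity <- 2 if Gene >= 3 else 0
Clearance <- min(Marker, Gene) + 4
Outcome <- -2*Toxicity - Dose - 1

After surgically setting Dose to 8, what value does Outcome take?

-9

Under do(Dose=8), the mechanism Dose <- 6 if Gene >= 0 else 7 is discarded; Dose is fixed at 8.
Toxicity = 2 if Gene >= 3 else 0  [with Gene=-1]  = 0
Outcome = -2*Toxicity - Dose - 1  [with Toxicity=0, Dose=8]  = -9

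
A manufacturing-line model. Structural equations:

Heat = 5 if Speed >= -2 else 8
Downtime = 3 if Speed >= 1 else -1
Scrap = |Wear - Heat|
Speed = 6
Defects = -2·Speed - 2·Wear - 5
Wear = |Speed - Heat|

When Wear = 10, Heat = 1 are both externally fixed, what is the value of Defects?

-37

The joint intervention fixes Wear = 10, Heat = 1, removing each variable's own equation.
Defects = -2·Speed - 2·Wear - 5  [with Speed=6, Wear=10]  = -37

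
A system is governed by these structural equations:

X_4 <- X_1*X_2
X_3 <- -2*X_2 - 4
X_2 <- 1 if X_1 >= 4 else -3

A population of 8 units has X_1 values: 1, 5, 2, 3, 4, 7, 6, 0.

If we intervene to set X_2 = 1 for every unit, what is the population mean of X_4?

Under do(X_2=1), X_2's equation is replaced by X_2=1 for every unit. Per-unit X_4: 1, 5, 2, 3, 4, 7, 6, 0. Mean = 3.5.

3.5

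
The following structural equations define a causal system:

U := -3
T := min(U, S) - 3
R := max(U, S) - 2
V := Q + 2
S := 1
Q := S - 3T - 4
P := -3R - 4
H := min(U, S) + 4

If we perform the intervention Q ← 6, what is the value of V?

do(Q=6) replaces the equation Q := S - 3T - 4 with the constant Q = 6.
V = Q + 2  [with Q=6]  = 8

8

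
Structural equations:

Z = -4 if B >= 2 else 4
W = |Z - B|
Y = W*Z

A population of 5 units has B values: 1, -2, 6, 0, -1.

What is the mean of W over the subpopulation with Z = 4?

4.5

Observing Z=4 restricts to units where Z's equation naturally yields 4: B ∈ {1, -2, 0, -1}. In that subpopulation W = 3, 6, 4, 5, mean 4.5.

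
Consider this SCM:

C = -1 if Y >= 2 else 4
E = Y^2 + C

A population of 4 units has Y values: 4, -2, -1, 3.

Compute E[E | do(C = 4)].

do(C=4) breaks C's dependence on Y. With C=4 fixed, E across the units is 20, 8, 5, 13, mean 11.5.

11.5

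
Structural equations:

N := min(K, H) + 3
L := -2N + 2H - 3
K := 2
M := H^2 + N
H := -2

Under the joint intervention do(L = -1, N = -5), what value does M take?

-1

Under do(L = -1, N = -5), each intervened variable's structural equation is replaced by its fixed value.
M = H^2 + N  [with H=-2, N=-5]  = -1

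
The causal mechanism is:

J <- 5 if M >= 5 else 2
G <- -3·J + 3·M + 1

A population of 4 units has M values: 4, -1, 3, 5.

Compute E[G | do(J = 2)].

do(J=2) breaks J's dependence on M. With J=2 fixed, G across the units is 7, -8, 4, 10, mean 3.25.

3.25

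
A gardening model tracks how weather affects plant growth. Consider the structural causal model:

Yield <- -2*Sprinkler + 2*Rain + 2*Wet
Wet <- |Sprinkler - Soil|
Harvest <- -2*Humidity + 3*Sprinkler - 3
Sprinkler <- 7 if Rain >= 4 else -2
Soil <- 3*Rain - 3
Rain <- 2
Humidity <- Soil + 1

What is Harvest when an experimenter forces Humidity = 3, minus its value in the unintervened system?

Under do(Humidity=3), the mechanism Humidity <- Soil + 1 is discarded; Humidity is fixed at 3.
Sprinkler = 7 if Rain >= 4 else -2  [with Rain=2]  = -2
Harvest = -2*Humidity + 3*Sprinkler - 3  [with Humidity=3, Sprinkler=-2]  = -15
Without intervention: Sprinkler = 7 if Rain >= 4 else -2  [with Rain=2]  = -2; Soil = 3*Rain - 3  [with Rain=2]  = 3; Humidity = Soil + 1  [with Soil=3]  = 4; Harvest = -2*Humidity + 3*Sprinkler - 3  [with Humidity=4, Sprinkler=-2]  = -17.
Change = -15 − (-17) = 2.

2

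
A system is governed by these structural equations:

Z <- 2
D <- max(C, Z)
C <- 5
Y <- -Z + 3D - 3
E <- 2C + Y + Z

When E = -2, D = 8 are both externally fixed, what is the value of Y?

19

Under do(E = -2, D = 8), each intervened variable's structural equation is replaced by its fixed value.
Y = -Z + 3D - 3  [with Z=2, D=8]  = 19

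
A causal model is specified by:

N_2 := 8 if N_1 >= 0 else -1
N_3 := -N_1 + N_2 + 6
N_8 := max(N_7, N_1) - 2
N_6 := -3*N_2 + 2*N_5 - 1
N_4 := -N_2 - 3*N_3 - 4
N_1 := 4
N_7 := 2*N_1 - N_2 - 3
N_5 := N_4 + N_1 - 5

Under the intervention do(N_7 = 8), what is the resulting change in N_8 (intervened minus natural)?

do(N_7=8) replaces the equation N_7 := 2*N_1 - N_2 - 3 with the constant N_7 = 8.
N_8 = max(N_7, N_1) - 2  [with N_7=8, N_1=4]  = 6
Without intervention: N_2 = 8 if N_1 >= 0 else -1  [with N_1=4]  = 8; N_7 = 2*N_1 - N_2 - 3  [with N_1=4, N_2=8]  = -3; N_8 = max(N_7, N_1) - 2  [with N_7=-3, N_1=4]  = 2.
Change = 6 − 2 = 4.

4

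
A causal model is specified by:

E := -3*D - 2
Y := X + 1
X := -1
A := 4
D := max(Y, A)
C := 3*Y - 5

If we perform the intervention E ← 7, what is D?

4

The intervention breaks the incoming arrows to E: E := -3*D - 2 no longer applies, and E = 7.
Since D is not a descendant of the intervened variable, it is unaffected.
Y = X + 1  [with X=-1]  = 0
D = max(Y, A)  [with Y=0, A=4]  = 4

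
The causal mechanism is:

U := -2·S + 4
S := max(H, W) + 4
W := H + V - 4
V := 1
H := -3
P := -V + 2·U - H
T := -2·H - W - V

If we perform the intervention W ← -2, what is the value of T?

7

The intervention breaks the incoming arrows to W: W := H + V - 4 no longer applies, and W = -2.
T = -2·H - W - V  [with H=-3, W=-2, V=1]  = 7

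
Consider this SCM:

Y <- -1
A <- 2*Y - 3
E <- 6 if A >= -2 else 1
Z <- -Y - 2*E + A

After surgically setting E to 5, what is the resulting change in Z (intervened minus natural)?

The intervention breaks the incoming arrows to E: E <- 6 if A >= -2 else 1 no longer applies, and E = 5.
A = 2*Y - 3  [with Y=-1]  = -5
Z = -Y - 2*E + A  [with Y=-1, E=5, A=-5]  = -14
Without intervention: A = 2*Y - 3  [with Y=-1]  = -5; E = 6 if A >= -2 else 1  [with A=-5]  = 1; Z = -Y - 2*E + A  [with Y=-1, E=1, A=-5]  = -6.
Change = -14 − (-6) = -8.

-8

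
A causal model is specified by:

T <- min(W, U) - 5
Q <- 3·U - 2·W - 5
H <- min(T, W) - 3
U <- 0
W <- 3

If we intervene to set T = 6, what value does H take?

0

The intervention breaks the incoming arrows to T: T <- min(W, U) - 5 no longer applies, and T = 6.
H = min(T, W) - 3  [with T=6, W=3]  = 0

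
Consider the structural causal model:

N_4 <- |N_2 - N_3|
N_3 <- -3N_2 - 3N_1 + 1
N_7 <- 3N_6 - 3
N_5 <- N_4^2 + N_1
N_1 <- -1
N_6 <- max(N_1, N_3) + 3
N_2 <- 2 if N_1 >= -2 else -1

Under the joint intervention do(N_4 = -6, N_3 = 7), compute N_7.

27

The joint intervention fixes N_4 = -6, N_3 = 7, removing each variable's own equation.
N_6 = max(N_1, N_3) + 3  [with N_1=-1, N_3=7]  = 10
N_7 = 3N_6 - 3  [with N_6=10]  = 27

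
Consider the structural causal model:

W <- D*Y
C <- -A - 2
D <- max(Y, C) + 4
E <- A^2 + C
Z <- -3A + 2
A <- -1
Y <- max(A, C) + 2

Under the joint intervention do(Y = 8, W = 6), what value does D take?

12

Setting Y = 8, W = 6 by intervention discards those variables' equations.
C = -A - 2  [with A=-1]  = -1
D = max(Y, C) + 4  [with Y=8, C=-1]  = 12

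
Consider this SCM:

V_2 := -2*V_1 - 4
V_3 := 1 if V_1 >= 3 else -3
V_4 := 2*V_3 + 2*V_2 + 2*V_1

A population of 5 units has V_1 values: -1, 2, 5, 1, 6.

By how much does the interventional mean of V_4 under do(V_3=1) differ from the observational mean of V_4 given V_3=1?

5.8

do(V_3=1) breaks V_3's dependence on V_1. With V_3=1 fixed, V_4 across the units is -4, -10, -16, -8, -18, mean -11.2.
Observing V_3=1 restricts to units where V_3's equation naturally yields 1: V_1 ∈ {5, 6}. In that subpopulation V_4 = -16, -18, mean -17.
Difference = -11.2 − (-17) = 5.8.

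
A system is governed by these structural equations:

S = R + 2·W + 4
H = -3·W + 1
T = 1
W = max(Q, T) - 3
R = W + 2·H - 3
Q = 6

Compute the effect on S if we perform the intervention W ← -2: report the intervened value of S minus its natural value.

The intervention breaks the incoming arrows to W: W = max(Q, T) - 3 no longer applies, and W = -2.
H = -3·W + 1  [with W=-2]  = 7
R = W + 2·H - 3  [with W=-2, H=7]  = 9
S = R + 2·W + 4  [with R=9, W=-2]  = 9
Without intervention: W = max(Q, T) - 3  [with Q=6, T=1]  = 3; H = -3·W + 1  [with W=3]  = -8; R = W + 2·H - 3  [with W=3, H=-8]  = -16; S = R + 2·W + 4  [with R=-16, W=3]  = -6.
Change = 9 − (-6) = 15.

15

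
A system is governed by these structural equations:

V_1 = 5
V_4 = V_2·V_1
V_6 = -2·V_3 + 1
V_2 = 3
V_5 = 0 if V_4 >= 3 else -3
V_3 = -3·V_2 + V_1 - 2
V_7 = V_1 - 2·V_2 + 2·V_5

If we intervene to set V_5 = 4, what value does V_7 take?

Under do(V_5=4), the mechanism V_5 = 0 if V_4 >= 3 else -3 is discarded; V_5 is fixed at 4.
V_7 = V_1 - 2·V_2 + 2·V_5  [with V_1=5, V_2=3, V_5=4]  = 7

7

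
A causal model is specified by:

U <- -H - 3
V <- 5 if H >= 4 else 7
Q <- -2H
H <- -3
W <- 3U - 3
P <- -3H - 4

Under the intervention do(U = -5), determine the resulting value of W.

-18

do(U=-5) replaces the equation U <- -H - 3 with the constant U = -5.
W = 3U - 3  [with U=-5]  = -18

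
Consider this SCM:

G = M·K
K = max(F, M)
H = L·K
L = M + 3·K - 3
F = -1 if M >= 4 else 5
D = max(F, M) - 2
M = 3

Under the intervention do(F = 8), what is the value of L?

Under do(F=8), the mechanism F = -1 if M >= 4 else 5 is discarded; F is fixed at 8.
K = max(F, M)  [with F=8, M=3]  = 8
L = M + 3·K - 3  [with M=3, K=8]  = 24

24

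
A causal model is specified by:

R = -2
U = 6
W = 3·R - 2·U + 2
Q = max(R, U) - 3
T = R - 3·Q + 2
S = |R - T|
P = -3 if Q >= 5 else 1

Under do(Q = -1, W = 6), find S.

The joint intervention fixes Q = -1, W = 6, removing each variable's own equation.
T = R - 3·Q + 2  [with R=-2, Q=-1]  = 3
S = |R - T|  [with R=-2, T=3]  = 5

5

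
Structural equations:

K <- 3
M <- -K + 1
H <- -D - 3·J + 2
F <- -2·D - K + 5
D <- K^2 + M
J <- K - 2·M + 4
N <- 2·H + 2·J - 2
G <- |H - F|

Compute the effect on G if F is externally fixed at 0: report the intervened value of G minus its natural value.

12

Intervening sets F = 0 and removes its equation (F <- -2·D - K + 5).
M = -K + 1  [with K=3]  = -2
D = K^2 + M  [with K=3, M=-2]  = 7
J = K - 2·M + 4  [with K=3, M=-2]  = 11
H = -D - 3·J + 2  [with D=7, J=11]  = -38
G = |H - F|  [with H=-38, F=0]  = 38
Without intervention: M = -K + 1  [with K=3]  = -2; D = K^2 + M  [with K=3, M=-2]  = 7; J = K - 2·M + 4  [with K=3, M=-2]  = 11; H = -D - 3·J + 2  [with D=7, J=11]  = -38; F = -2·D - K + 5  [with D=7, K=3]  = -12; G = |H - F|  [with H=-38, F=-12]  = 26.
Change = 38 − 26 = 12.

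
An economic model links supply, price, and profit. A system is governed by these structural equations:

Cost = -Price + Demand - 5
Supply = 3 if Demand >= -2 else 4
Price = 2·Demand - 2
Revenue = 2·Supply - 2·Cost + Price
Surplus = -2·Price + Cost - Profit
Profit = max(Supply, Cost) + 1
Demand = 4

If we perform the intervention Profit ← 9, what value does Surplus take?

-28

Intervening sets Profit = 9 and removes its equation (Profit = max(Supply, Cost) + 1).
Price = 2·Demand - 2  [with Demand=4]  = 6
Cost = -Price + Demand - 5  [with Price=6, Demand=4]  = -7
Surplus = -2·Price + Cost - Profit  [with Price=6, Cost=-7, Profit=9]  = -28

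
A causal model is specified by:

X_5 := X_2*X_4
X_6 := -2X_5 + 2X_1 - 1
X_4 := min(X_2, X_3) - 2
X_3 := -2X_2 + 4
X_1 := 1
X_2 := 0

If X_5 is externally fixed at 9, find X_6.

The intervention breaks the incoming arrows to X_5: X_5 := X_2*X_4 no longer applies, and X_5 = 9.
X_6 = -2X_5 + 2X_1 - 1  [with X_5=9, X_1=1]  = -17

-17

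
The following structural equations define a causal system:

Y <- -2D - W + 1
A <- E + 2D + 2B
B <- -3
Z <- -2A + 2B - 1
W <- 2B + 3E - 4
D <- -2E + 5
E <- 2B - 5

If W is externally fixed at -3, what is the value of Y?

-50

do(W=-3) replaces the equation W <- 2B + 3E - 4 with the constant W = -3.
E = 2B - 5  [with B=-3]  = -11
D = -2E + 5  [with E=-11]  = 27
Y = -2D - W + 1  [with D=27, W=-3]  = -50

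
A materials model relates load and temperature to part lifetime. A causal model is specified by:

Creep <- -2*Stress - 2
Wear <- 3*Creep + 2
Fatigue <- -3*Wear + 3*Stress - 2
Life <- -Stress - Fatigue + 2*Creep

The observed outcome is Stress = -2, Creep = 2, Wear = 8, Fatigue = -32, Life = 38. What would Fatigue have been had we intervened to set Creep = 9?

Under do(Creep=9), the mechanism Creep <- -2*Stress - 2 is discarded; Creep is fixed at 9.
Wear = 3*Creep + 2  [with Creep=9]  = 29
Fatigue = -3*Wear + 3*Stress - 2  [with Wear=29, Stress=-2]  = -95

-95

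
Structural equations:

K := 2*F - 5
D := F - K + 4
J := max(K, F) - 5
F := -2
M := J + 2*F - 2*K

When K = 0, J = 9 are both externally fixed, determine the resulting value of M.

Setting K = 0, J = 9 by intervention discards those variables' equations.
M = J + 2*F - 2*K  [with J=9, F=-2, K=0]  = 5

5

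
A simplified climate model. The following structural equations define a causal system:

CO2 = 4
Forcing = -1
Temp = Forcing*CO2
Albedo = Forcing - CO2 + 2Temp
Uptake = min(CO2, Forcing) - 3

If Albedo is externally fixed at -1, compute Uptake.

Intervening sets Albedo = -1 and removes its equation (Albedo = Forcing - CO2 + 2Temp).
No directed path runs from Albedo to Uptake, so Uptake keeps its natural value.
Uptake = min(CO2, Forcing) - 3  [with CO2=4, Forcing=-1]  = -4

-4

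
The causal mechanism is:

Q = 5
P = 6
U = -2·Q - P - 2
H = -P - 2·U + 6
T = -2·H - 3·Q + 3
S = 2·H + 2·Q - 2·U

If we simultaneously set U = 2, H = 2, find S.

10

Setting U = 2, H = 2 by intervention discards those variables' equations.
S = 2·H + 2·Q - 2·U  [with H=2, Q=5, U=2]  = 10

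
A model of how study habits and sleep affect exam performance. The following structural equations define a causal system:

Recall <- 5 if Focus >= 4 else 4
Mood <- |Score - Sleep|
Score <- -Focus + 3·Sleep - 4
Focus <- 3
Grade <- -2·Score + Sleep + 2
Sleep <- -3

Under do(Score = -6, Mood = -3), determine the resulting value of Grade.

Setting Score = -6, Mood = -3 by intervention discards those variables' equations.
Grade = -2·Score + Sleep + 2  [with Score=-6, Sleep=-3]  = 11

11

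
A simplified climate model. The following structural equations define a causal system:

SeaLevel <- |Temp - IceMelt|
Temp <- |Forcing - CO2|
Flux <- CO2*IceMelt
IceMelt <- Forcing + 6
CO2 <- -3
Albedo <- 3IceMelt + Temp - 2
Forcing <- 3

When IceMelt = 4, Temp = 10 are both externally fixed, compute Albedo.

The joint intervention fixes IceMelt = 4, Temp = 10, removing each variable's own equation.
Albedo = 3IceMelt + Temp - 2  [with IceMelt=4, Temp=10]  = 20

20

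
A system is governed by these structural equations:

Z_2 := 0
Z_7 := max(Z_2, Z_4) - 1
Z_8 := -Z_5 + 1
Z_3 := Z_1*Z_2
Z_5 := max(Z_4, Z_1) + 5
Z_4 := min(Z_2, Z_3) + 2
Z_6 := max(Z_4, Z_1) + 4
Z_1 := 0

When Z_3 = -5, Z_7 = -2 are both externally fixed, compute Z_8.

Under do(Z_3 = -5, Z_7 = -2), each intervened variable's structural equation is replaced by its fixed value.
Z_4 = min(Z_2, Z_3) + 2  [with Z_2=0, Z_3=-5]  = -3
Z_5 = max(Z_4, Z_1) + 5  [with Z_4=-3, Z_1=0]  = 5
Z_8 = -Z_5 + 1  [with Z_5=5]  = -4

-4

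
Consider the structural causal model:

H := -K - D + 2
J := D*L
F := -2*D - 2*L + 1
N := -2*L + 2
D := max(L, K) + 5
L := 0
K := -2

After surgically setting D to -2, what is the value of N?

do(D=-2) replaces the equation D := max(L, K) + 5 with the constant D = -2.
N is not downstream of the intervention, so its value is determined by the original equations.
N = -2*L + 2  [with L=0]  = 2

2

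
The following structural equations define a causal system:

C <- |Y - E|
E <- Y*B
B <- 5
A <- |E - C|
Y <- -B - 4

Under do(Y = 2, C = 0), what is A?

10

Setting Y = 2, C = 0 by intervention discards those variables' equations.
E = Y*B  [with Y=2, B=5]  = 10
A = |E - C|  [with E=10, C=0]  = 10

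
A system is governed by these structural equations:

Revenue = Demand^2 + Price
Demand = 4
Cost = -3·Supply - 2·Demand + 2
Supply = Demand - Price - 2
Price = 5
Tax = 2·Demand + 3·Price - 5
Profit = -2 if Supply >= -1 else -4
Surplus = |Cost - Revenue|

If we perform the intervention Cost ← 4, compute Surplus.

17

do(Cost=4) replaces the equation Cost = -3·Supply - 2·Demand + 2 with the constant Cost = 4.
Revenue = Demand^2 + Price  [with Demand=4, Price=5]  = 21
Surplus = |Cost - Revenue|  [with Cost=4, Revenue=21]  = 17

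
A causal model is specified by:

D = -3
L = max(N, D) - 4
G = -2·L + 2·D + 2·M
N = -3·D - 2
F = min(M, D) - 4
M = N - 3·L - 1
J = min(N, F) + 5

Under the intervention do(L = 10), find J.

The intervention breaks the incoming arrows to L: L = max(N, D) - 4 no longer applies, and L = 10.
N = -3·D - 2  [with D=-3]  = 7
M = N - 3·L - 1  [with N=7, L=10]  = -24
F = min(M, D) - 4  [with M=-24, D=-3]  = -28
J = min(N, F) + 5  [with N=7, F=-28]  = -23

-23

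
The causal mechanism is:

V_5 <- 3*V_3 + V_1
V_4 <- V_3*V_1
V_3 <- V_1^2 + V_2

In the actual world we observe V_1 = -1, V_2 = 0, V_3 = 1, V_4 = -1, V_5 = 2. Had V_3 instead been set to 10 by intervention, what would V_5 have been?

29

do(V_3=10) replaces the equation V_3 <- V_1^2 + V_2 with the constant V_3 = 10.
V_5 = 3*V_3 + V_1  [with V_3=10, V_1=-1]  = 29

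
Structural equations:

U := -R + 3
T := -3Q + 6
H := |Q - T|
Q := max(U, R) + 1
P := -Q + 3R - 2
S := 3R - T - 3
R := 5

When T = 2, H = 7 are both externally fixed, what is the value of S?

10

Under do(T = 2, H = 7), each intervened variable's structural equation is replaced by its fixed value.
S = 3R - T - 3  [with R=5, T=2]  = 10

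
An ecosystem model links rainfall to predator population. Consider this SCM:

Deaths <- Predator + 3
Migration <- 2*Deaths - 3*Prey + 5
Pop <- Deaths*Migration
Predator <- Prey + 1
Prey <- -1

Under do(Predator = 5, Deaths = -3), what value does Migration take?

Setting Predator = 5, Deaths = -3 by intervention discards those variables' equations.
Migration = 2*Deaths - 3*Prey + 5  [with Deaths=-3, Prey=-1]  = 2

2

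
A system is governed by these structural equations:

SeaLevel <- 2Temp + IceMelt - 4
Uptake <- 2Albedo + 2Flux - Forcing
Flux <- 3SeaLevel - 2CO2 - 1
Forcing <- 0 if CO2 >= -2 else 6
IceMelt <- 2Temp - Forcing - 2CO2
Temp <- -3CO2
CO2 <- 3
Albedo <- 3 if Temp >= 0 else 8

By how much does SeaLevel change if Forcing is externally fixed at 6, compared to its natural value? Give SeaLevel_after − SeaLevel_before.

-6

Under do(Forcing=6), the mechanism Forcing <- 0 if CO2 >= -2 else 6 is discarded; Forcing is fixed at 6.
Temp = -3CO2  [with CO2=3]  = -9
IceMelt = 2Temp - Forcing - 2CO2  [with Temp=-9, Forcing=6, CO2=3]  = -30
SeaLevel = 2Temp + IceMelt - 4  [with Temp=-9, IceMelt=-30]  = -52
Without intervention: Forcing = 0 if CO2 >= -2 else 6  [with CO2=3]  = 0; Temp = -3CO2  [with CO2=3]  = -9; IceMelt = 2Temp - Forcing - 2CO2  [with Temp=-9, Forcing=0, CO2=3]  = -24; SeaLevel = 2Temp + IceMelt - 4  [with Temp=-9, IceMelt=-24]  = -46.
Change = -52 − (-46) = -6.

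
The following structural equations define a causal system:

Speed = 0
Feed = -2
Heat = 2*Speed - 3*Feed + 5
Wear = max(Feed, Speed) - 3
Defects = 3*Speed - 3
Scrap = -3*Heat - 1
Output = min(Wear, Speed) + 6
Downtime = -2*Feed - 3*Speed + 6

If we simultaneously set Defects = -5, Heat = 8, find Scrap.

-25

The joint intervention fixes Defects = -5, Heat = 8, removing each variable's own equation.
Scrap = -3*Heat - 1  [with Heat=8]  = -25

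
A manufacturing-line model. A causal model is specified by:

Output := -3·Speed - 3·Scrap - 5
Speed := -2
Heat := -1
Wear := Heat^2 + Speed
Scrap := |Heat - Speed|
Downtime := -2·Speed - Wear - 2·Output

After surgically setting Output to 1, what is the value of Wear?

-1

do(Output=1) replaces the equation Output := -3·Speed - 3·Scrap - 5 with the constant Output = 1.
Wear is not downstream of the intervention, so its value is determined by the original equations.
Wear = Heat^2 + Speed  [with Heat=-1, Speed=-2]  = -1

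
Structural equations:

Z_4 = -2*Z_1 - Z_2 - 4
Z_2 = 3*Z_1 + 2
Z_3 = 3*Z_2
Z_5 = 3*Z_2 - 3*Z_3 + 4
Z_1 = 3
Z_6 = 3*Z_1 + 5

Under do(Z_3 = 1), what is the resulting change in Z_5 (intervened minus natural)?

96

do(Z_3=1) replaces the equation Z_3 = 3*Z_2 with the constant Z_3 = 1.
Z_2 = 3*Z_1 + 2  [with Z_1=3]  = 11
Z_5 = 3*Z_2 - 3*Z_3 + 4  [with Z_2=11, Z_3=1]  = 34
Without intervention: Z_2 = 3*Z_1 + 2  [with Z_1=3]  = 11; Z_3 = 3*Z_2  [with Z_2=11]  = 33; Z_5 = 3*Z_2 - 3*Z_3 + 4  [with Z_2=11, Z_3=33]  = -62.
Change = 34 − (-62) = 96.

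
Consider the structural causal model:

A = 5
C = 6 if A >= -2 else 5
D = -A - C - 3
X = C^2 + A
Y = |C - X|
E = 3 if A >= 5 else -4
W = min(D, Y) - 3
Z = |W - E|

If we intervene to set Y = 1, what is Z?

do(Y=1) replaces the equation Y = |C - X| with the constant Y = 1.
C = 6 if A >= -2 else 5  [with A=5]  = 6
D = -A - C - 3  [with A=5, C=6]  = -14
E = 3 if A >= 5 else -4  [with A=5]  = 3
W = min(D, Y) - 3  [with D=-14, Y=1]  = -17
Z = |W - E|  [with W=-17, E=3]  = 20

20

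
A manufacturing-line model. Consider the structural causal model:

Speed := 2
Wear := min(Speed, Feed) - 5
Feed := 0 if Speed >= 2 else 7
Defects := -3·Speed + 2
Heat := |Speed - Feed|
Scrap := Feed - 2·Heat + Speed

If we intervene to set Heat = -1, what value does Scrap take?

4

The intervention breaks the incoming arrows to Heat: Heat := |Speed - Feed| no longer applies, and Heat = -1.
Feed = 0 if Speed >= 2 else 7  [with Speed=2]  = 0
Scrap = Feed - 2·Heat + Speed  [with Feed=0, Heat=-1, Speed=2]  = 4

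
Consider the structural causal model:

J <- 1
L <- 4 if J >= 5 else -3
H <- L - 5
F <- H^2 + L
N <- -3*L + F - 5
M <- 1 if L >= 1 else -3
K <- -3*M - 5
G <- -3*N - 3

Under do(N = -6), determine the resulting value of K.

4

Under do(N=-6), the mechanism N <- -3*L + F - 5 is discarded; N is fixed at -6.
Since K is not a descendant of the intervened variable, it is unaffected.
L = 4 if J >= 5 else -3  [with J=1]  = -3
M = 1 if L >= 1 else -3  [with L=-3]  = -3
K = -3*M - 5  [with M=-3]  = 4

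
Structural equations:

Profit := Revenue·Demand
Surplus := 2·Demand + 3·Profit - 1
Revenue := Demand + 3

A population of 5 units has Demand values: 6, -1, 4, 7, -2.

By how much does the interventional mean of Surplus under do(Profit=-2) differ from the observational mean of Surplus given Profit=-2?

Every unit gets Profit=-2 under the intervention. Surplus values become 5, -9, 1, 7, -11; E[Surplus|do(Profit=-2)] = -1.4.
Observing Profit=-2 restricts to units where Profit's equation naturally yields -2: Demand ∈ {-1, -2}. In that subpopulation Surplus = -9, -11, mean -10.
Difference = -1.4 − (-10) = 8.6.

8.6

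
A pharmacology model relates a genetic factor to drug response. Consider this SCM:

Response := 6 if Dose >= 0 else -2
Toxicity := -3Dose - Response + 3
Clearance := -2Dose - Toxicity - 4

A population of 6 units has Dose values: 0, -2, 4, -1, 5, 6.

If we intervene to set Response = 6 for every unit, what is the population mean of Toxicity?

Under do(Response=6), Response's equation is replaced by Response=6 for every unit. Per-unit Toxicity: -3, 3, -15, 0, -18, -21. Mean = -9.

-9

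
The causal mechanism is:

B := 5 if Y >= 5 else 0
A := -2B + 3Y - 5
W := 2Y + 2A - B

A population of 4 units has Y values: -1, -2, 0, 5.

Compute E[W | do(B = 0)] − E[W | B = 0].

12

Every unit gets B=0 under the intervention. W values become -18, -26, -10, 30; E[W|do(B=0)] = -6.
Conditioning on B=0 selects the 3 unit(s) with Y ∈ {-1, -2, 0}. Their W values: -18, -26, -10. Mean = -18.
Difference = -6 − (-18) = 12.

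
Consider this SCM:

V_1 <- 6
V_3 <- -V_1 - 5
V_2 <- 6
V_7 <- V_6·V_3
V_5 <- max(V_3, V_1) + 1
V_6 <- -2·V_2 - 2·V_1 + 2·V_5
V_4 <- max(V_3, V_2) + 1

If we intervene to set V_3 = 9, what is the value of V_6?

-4

The intervention breaks the incoming arrows to V_3: V_3 <- -V_1 - 5 no longer applies, and V_3 = 9.
V_5 = max(V_3, V_1) + 1  [with V_3=9, V_1=6]  = 10
V_6 = -2·V_2 - 2·V_1 + 2·V_5  [with V_2=6, V_1=6, V_5=10]  = -4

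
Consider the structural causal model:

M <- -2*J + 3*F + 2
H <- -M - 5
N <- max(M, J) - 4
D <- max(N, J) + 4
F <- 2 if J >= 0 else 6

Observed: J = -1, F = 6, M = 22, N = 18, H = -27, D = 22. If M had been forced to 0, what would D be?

The intervention breaks the incoming arrows to M: M <- -2*J + 3*F + 2 no longer applies, and M = 0.
N = max(M, J) - 4  [with M=0, J=-1]  = -4
D = max(N, J) + 4  [with N=-4, J=-1]  = 3

3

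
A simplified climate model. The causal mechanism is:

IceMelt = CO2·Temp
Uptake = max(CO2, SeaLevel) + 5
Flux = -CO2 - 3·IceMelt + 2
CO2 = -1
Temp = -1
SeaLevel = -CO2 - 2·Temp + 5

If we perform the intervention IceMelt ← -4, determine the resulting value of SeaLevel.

The intervention breaks the incoming arrows to IceMelt: IceMelt = CO2·Temp no longer applies, and IceMelt = -4.
SeaLevel is not downstream of the intervention, so its value is determined by the original equations.
SeaLevel = -CO2 - 2·Temp + 5  [with CO2=-1, Temp=-1]  = 8

8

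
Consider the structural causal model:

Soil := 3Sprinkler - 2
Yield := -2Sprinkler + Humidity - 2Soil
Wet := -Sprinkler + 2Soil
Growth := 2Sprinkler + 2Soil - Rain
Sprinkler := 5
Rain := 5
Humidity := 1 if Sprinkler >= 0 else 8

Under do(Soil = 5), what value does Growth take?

do(Soil=5) replaces the equation Soil := 3Sprinkler - 2 with the constant Soil = 5.
Growth = 2Sprinkler + 2Soil - Rain  [with Sprinkler=5, Soil=5, Rain=5]  = 15

15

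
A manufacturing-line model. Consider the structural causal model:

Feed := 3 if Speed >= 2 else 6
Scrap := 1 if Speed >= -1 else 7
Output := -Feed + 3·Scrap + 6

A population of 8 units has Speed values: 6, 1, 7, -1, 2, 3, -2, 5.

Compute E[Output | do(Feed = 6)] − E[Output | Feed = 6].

-3.75

The intervention sets Feed=6 in all 8 units regardless of Speed. Recomputing Output per unit gives 3, 3, 3, 3, 3, 3, 21, 3; average 5.25.
E[Output|Feed=6] averages over only the 3 units with Feed=6 (Speed = 1, -1, -2): Output = 3, 3, 21, mean 9.
Difference = 5.25 − 9 = -3.75.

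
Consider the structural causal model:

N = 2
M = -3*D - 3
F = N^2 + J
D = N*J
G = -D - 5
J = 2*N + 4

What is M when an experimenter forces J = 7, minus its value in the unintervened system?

6

do(J=7) replaces the equation J = 2*N + 4 with the constant J = 7.
D = N*J  [with N=2, J=7]  = 14
M = -3*D - 3  [with D=14]  = -45
Without intervention: J = 2*N + 4  [with N=2]  = 8; D = N*J  [with N=2, J=8]  = 16; M = -3*D - 3  [with D=16]  = -51.
Change = -45 − (-51) = 6.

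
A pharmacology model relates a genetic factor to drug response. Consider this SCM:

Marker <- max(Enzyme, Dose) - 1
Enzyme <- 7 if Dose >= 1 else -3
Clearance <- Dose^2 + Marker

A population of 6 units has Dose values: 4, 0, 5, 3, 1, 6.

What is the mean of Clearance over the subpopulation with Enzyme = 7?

23.4

Conditioning on Enzyme=7 selects the 5 unit(s) with Dose ∈ {4, 5, 3, 1, 6}. Their Clearance values: 22, 31, 15, 7, 42. Mean = 23.4.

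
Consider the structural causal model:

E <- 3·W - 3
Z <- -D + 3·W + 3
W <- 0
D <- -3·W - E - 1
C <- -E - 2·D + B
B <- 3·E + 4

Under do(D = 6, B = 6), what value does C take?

-3

Setting D = 6, B = 6 by intervention discards those variables' equations.
E = 3·W - 3  [with W=0]  = -3
C = -E - 2·D + B  [with E=-3, D=6, B=6]  = -3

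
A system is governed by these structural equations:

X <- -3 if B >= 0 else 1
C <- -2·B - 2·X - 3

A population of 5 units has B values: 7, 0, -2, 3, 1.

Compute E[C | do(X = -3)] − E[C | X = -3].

1.9

Every unit gets X=-3 under the intervention. C values become -11, 3, 7, -3, 1; E[C|do(X=-3)] = -0.6.
E[C|X=-3] averages over only the 4 units with X=-3 (B = 7, 0, 3, 1): C = -11, 3, -3, 1, mean -2.5.
Difference = -0.6 − (-2.5) = 1.9.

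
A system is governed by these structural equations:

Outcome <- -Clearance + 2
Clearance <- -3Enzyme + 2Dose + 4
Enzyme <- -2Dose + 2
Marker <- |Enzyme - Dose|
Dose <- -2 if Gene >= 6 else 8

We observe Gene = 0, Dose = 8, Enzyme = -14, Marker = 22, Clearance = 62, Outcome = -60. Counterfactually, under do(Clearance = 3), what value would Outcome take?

The intervention breaks the incoming arrows to Clearance: Clearance <- -3Enzyme + 2Dose + 4 no longer applies, and Clearance = 3.
Outcome = -Clearance + 2  [with Clearance=3]  = -1

-1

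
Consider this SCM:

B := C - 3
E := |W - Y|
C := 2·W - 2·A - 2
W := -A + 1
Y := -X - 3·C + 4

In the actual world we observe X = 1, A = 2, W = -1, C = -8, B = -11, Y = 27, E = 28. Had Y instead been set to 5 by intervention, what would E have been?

6

Intervening sets Y = 5 and removes its equation (Y := -X - 3·C + 4).
W = -A + 1  [with A=2]  = -1
E = |W - Y|  [with W=-1, Y=5]  = 6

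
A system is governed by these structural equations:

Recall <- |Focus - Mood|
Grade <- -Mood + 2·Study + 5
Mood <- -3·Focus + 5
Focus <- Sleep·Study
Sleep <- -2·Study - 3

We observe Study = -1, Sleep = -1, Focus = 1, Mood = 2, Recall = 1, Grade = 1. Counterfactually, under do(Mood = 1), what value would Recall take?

0

Intervening sets Mood = 1 and removes its equation (Mood <- -3·Focus + 5).
Sleep = -2·Study - 3  [with Study=-1]  = -1
Focus = Sleep·Study  [with Sleep=-1, Study=-1]  = 1
Recall = |Focus - Mood|  [with Focus=1, Mood=1]  = 0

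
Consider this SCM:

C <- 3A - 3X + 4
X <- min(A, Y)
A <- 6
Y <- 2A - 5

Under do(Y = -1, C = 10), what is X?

-1

The joint intervention fixes Y = -1, C = 10, removing each variable's own equation.
X = min(A, Y)  [with A=6, Y=-1]  = -1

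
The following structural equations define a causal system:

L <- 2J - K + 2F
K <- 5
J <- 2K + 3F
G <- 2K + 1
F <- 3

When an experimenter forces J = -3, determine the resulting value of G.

11

Under do(J=-3), the mechanism J <- 2K + 3F is discarded; J is fixed at -3.
Since G is not a descendant of the intervened variable, it is unaffected.
G = 2K + 1  [with K=5]  = 11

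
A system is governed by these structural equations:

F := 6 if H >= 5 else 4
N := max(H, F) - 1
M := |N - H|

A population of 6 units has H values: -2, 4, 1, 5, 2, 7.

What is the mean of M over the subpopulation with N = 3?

Observing N=3 restricts to units where N's equation naturally yields 3: H ∈ {-2, 4, 1, 2}. In that subpopulation M = 5, 1, 2, 1, mean 2.25.

2.25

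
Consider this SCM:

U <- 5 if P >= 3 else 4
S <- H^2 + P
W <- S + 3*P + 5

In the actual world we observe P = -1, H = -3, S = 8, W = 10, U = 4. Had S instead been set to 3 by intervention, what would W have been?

5

The intervention breaks the incoming arrows to S: S <- H^2 + P no longer applies, and S = 3.
W = S + 3*P + 5  [with S=3, P=-1]  = 5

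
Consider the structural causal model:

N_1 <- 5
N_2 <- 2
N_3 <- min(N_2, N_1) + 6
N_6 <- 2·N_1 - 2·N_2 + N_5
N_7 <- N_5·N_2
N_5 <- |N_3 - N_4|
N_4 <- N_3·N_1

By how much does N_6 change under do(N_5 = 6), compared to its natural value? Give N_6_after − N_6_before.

-26

The intervention breaks the incoming arrows to N_5: N_5 <- |N_3 - N_4| no longer applies, and N_5 = 6.
N_6 = 2·N_1 - 2·N_2 + N_5  [with N_1=5, N_2=2, N_5=6]  = 12
Without intervention: N_3 = min(N_2, N_1) + 6  [with N_2=2, N_1=5]  = 8; N_4 = N_3·N_1  [with N_3=8, N_1=5]  = 40; N_5 = |N_3 - N_4|  [with N_3=8, N_4=40]  = 32; N_6 = 2·N_1 - 2·N_2 + N_5  [with N_1=5, N_2=2, N_5=32]  = 38.
Change = 12 − 38 = -26.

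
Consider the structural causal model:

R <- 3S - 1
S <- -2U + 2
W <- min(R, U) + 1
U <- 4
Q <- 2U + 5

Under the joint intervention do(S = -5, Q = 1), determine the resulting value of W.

Setting S = -5, Q = 1 by intervention discards those variables' equations.
R = 3S - 1  [with S=-5]  = -16
W = min(R, U) + 1  [with R=-16, U=4]  = -15

-15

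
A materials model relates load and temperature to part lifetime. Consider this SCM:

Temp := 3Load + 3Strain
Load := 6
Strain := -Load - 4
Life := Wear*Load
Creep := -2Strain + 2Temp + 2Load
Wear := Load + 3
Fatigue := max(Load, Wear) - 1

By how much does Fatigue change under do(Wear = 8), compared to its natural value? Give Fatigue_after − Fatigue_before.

The intervention breaks the incoming arrows to Wear: Wear := Load + 3 no longer applies, and Wear = 8.
Fatigue = max(Load, Wear) - 1  [with Load=6, Wear=8]  = 7
Without intervention: Wear = Load + 3  [with Load=6]  = 9; Fatigue = max(Load, Wear) - 1  [with Load=6, Wear=9]  = 8.
Change = 7 − 8 = -1.

-1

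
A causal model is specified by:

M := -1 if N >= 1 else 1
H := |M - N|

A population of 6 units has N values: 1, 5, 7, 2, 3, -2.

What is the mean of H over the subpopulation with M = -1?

4.6

Observing M=-1 restricts to units where M's equation naturally yields -1: N ∈ {1, 5, 7, 2, 3}. In that subpopulation H = 2, 6, 8, 3, 4, mean 4.6.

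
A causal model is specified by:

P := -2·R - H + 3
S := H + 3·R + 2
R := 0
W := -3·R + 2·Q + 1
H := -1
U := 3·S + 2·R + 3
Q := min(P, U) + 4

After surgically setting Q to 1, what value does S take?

1

do(Q=1) replaces the equation Q := min(P, U) + 4 with the constant Q = 1.
S is not downstream of the intervention, so its value is determined by the original equations.
S = H + 3·R + 2  [with H=-1, R=0]  = 1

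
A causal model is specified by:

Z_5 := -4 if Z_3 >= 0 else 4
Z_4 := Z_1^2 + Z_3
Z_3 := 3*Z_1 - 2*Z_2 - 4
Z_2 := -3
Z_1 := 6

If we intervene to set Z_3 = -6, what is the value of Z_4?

The intervention breaks the incoming arrows to Z_3: Z_3 := 3*Z_1 - 2*Z_2 - 4 no longer applies, and Z_3 = -6.
Z_4 = Z_1^2 + Z_3  [with Z_1=6, Z_3=-6]  = 30

30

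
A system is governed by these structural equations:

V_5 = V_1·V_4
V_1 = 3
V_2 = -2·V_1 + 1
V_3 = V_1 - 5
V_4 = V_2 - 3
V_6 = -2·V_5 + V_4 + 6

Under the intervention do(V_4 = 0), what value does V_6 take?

6

Under do(V_4=0), the mechanism V_4 = V_2 - 3 is discarded; V_4 is fixed at 0.
V_5 = V_1·V_4  [with V_1=3, V_4=0]  = 0
V_6 = -2·V_5 + V_4 + 6  [with V_5=0, V_4=0]  = 6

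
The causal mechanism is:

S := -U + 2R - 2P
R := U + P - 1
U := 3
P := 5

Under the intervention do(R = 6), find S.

-1

The intervention breaks the incoming arrows to R: R := U + P - 1 no longer applies, and R = 6.
S = -U + 2R - 2P  [with U=3, R=6, P=5]  = -1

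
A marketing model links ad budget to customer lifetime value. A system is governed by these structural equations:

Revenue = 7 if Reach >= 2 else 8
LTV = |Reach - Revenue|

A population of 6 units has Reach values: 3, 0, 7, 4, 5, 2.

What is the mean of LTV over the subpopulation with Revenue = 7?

2.8

Conditioning on Revenue=7 selects the 5 unit(s) with Reach ∈ {3, 7, 4, 5, 2}. Their LTV values: 4, 0, 3, 2, 5. Mean = 2.8.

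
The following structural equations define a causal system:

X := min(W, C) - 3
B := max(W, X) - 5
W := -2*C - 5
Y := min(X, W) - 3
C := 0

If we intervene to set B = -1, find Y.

-11

Intervening sets B = -1 and removes its equation (B := max(W, X) - 5).
No directed path runs from B to Y, so Y keeps its natural value.
W = -2*C - 5  [with C=0]  = -5
X = min(W, C) - 3  [with W=-5, C=0]  = -8
Y = min(X, W) - 3  [with X=-8, W=-5]  = -11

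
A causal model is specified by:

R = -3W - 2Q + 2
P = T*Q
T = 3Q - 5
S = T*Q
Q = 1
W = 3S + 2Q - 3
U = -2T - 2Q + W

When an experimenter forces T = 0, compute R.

Under do(T=0), the mechanism T = 3Q - 5 is discarded; T is fixed at 0.
S = T*Q  [with T=0, Q=1]  = 0
W = 3S + 2Q - 3  [with S=0, Q=1]  = -1
R = -3W - 2Q + 2  [with W=-1, Q=1]  = 3

3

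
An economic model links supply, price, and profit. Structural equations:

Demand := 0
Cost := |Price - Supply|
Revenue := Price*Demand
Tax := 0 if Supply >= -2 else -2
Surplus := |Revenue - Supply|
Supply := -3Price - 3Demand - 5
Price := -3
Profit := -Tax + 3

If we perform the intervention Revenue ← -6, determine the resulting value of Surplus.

do(Revenue=-6) replaces the equation Revenue := Price*Demand with the constant Revenue = -6.
Supply = -3Price - 3Demand - 5  [with Price=-3, Demand=0]  = 4
Surplus = |Revenue - Supply|  [with Revenue=-6, Supply=4]  = 10

10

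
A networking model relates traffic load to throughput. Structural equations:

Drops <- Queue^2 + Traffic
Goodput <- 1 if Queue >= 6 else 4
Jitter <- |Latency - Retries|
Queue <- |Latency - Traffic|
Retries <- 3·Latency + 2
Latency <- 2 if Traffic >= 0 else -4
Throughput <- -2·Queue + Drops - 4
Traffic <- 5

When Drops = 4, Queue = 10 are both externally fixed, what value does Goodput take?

1

The joint intervention fixes Drops = 4, Queue = 10, removing each variable's own equation.
Goodput = 1 if Queue >= 6 else 4  [with Queue=10]  = 1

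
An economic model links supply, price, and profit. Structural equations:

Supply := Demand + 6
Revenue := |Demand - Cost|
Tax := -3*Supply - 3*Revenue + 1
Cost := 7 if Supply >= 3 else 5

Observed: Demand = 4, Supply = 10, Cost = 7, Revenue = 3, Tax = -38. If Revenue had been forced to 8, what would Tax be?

Intervening sets Revenue = 8 and removes its equation (Revenue := |Demand - Cost|).
Supply = Demand + 6  [with Demand=4]  = 10
Tax = -3*Supply - 3*Revenue + 1  [with Supply=10, Revenue=8]  = -53

-53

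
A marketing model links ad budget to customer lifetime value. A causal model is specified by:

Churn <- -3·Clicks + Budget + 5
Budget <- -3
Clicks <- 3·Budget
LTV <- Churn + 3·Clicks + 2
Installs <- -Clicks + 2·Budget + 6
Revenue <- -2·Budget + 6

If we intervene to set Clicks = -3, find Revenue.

12

do(Clicks=-3) replaces the equation Clicks <- 3·Budget with the constant Clicks = -3.
Since Revenue is not a descendant of the intervened variable, it is unaffected.
Revenue = -2·Budget + 6  [with Budget=-3]  = 12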